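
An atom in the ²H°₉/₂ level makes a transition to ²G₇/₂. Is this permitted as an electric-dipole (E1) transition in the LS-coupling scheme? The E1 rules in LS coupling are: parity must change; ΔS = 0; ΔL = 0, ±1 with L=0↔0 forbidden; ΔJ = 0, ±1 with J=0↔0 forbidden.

ΔS = 0: S: 1/2 → 1/2 — satisfied.
ΔJ = 0, ±1 (not J=0↔0): J: 9/2 → 7/2, ΔJ = -1 — satisfied.
Parity must change: odd → even — satisfied.
ΔL = 0, ±1 (not L=0↔0): L: 5 → 4, ΔL = -1 — satisfied.
All four E1 rules are satisfied.

allowed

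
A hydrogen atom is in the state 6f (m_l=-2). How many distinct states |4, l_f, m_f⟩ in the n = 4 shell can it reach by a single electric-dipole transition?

E1 requires Δl = ±1, so l_f ∈ {2, 4}; with 0 ≤ l_f ≤ n_f−1 = 3, the allowed l_f values are {2}.
For l_f = 2: m_f ∈ {m_i−1, m_i, m_i+1} ∩ [−2, 2] = {-2, -1} → 2 states.
Total: 2.

2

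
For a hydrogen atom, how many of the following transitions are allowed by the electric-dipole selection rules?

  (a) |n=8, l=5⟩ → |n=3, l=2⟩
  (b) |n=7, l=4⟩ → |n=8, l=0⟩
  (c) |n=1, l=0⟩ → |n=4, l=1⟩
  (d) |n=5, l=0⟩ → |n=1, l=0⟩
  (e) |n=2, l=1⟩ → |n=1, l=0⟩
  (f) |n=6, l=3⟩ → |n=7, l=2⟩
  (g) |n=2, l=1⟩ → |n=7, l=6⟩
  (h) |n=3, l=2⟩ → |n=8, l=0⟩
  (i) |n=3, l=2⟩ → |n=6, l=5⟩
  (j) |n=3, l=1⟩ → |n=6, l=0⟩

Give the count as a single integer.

4

(a) forbidden — Δl = -3 (E1 requires Δl = ±1)
(b) forbidden — Δl = -4 (E1 requires Δl = ±1)
(c) allowed
(d) forbidden — Δl = +0 (E1 requires Δl = ±1)
(e) allowed
(f) allowed
(g) forbidden — Δl = +5 (E1 requires Δl = ±1)
(h) forbidden — Δl = -2 (E1 requires Δl = ±1)
(i) forbidden — Δl = +3 (E1 requires Δl = ±1)
(j) allowed
Total allowed: 4 of 10.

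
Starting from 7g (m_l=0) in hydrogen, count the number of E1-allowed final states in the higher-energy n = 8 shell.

6

E1 requires Δl = ±1, so l_f ∈ {3, 5}; with 0 ≤ l_f ≤ n_f−1 = 7, the allowed l_f values are {3, 5}.
For l_f = 3: m_f ∈ {m_i−1, m_i, m_i+1} ∩ [−3, 3] = {-1, 0, 1} → 3 states.
For l_f = 5: m_f ∈ {m_i−1, m_i, m_i+1} ∩ [−5, 5] = {-1, 0, 1} → 3 states.
Total: 6.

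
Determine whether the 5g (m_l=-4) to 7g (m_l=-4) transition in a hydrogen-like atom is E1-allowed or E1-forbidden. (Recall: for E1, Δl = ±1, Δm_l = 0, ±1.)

forbidden

l: 4 → 4 (Δl = +0). Δl = ±1 fails.
Δm_l = -4 − (-4) = +0. E1 requires Δm_l = 0, ±1: ok.
The transition is electric-dipole forbidden.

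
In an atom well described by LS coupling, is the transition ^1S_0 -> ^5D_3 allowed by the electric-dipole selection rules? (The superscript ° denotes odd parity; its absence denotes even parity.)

Parity must change: even → even — ✗.
ΔS = 0: S: 0 → 2 — ✗.
ΔL = 0, ±1 (not L=0↔0): L: 0 → 2, ΔL = +2 — ✗.
ΔJ = 0, ±1 (not J=0↔0): J: 0 → 3, ΔJ = +3 — ✗.
Rule(s) violated: parity, ΔS, ΔL, ΔJ.

forbidden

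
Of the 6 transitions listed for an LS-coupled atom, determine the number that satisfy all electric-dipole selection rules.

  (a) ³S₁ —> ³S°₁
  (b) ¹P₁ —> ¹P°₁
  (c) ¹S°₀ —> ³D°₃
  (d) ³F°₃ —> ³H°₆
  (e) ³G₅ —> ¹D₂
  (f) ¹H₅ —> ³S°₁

(a) forbidden (ΔL fails)
(b) allowed
(c) forbidden (parity, ΔS, ΔL, ΔJ fail)
(d) forbidden (parity, ΔL, ΔJ fail)
(e) forbidden (parity, ΔS, ΔL, ΔJ fail)
(f) forbidden (ΔS, ΔL, ΔJ fail)
Total allowed: 1 of 6.

1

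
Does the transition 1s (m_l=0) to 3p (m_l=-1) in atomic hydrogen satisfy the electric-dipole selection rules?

allowed

Δl = 1 − 0 = +1; the E1 rule Δl = ±1 is passes.
Δm_l = -1 − (0) = -1. E1 requires Δm_l = 0, ±1: passes.
All E1 selection rules are satisfied.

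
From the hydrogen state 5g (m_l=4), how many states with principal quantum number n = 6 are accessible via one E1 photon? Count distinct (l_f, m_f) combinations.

E1 requires Δl = ±1, so l_f ∈ {3, 5}; with 0 ≤ l_f ≤ n_f−1 = 5, the allowed l_f values are {3, 5}.
For l_f = 3: m_f ∈ {m_i−1, m_i, m_i+1} ∩ [−3, 3] = {3} → 1 state.
For l_f = 5: m_f ∈ {m_i−1, m_i, m_i+1} ∩ [−5, 5] = {3, 4, 5} → 3 states.
Total: 4.

4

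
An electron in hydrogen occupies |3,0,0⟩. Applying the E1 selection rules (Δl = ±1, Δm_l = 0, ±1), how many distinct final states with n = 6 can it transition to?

3

E1 requires Δl = ±1, so l_f ∈ {-1, 1}; with 0 ≤ l_f ≤ n_f−1 = 5, the allowed l_f values are {1}.
For l_f = 1: m_f ∈ {m_i−1, m_i, m_i+1} ∩ [−1, 1] = {-1, 0, 1} → 3 states.
Total: 3.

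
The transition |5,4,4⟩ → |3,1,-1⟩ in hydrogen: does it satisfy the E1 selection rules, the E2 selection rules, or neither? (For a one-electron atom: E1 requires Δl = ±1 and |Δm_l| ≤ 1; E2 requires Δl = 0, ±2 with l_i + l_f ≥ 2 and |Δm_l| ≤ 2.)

neither

Δl = 1 − 4 = -3; l_i + l_f = 5.
Δm_l = -5.
E1 (Δl = ±1, |Δm_l| ≤ 1): not satisfied.
E2 (Δl = 0,±2, l_i+l_f ≥ 2, |Δm_l| ≤ 2): not satisfied.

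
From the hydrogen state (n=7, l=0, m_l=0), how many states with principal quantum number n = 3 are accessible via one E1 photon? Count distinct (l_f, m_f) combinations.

E1 requires Δl = ±1, so l_f ∈ {-1, 1}; with 0 ≤ l_f ≤ n_f−1 = 2, the allowed l_f values are {1}.
For l_f = 1: m_f ∈ {m_i−1, m_i, m_i+1} ∩ [−1, 1] = {-1, 0, 1} → 3 states.
Total: 3.

3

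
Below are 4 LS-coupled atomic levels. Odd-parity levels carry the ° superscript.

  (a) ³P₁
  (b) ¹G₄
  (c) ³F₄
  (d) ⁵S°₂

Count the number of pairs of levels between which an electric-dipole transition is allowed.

(a)–(b): forbidden (parity, ΔS, ΔL, ΔJ).
(a)–(c): forbidden (parity, ΔL, ΔJ).
(a)–(d): forbidden (ΔS).
(b)–(c): forbidden (parity, ΔS).
(b)–(d): forbidden (ΔS, ΔL, ΔJ).
(c)–(d): forbidden (ΔS, ΔL, ΔJ).
Allowed pairs: 0 of 6.

0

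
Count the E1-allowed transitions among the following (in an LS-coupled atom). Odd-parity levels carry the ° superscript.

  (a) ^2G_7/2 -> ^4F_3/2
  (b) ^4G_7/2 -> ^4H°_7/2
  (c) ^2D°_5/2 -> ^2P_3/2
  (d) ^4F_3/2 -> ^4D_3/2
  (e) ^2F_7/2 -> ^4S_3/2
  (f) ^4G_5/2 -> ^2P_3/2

(a) forbidden (parity, ΔS, ΔJ fail)
(b) allowed
(c) allowed
(d) forbidden (parity fails)
(e) forbidden (parity, ΔS, ΔL, ΔJ fail)
(f) forbidden (parity, ΔS, ΔL fail)
Total allowed: 2 of 6.

2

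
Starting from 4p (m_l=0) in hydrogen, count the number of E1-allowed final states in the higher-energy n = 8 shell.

E1 requires Δl = ±1, so l_f ∈ {0, 2}; with 0 ≤ l_f ≤ n_f−1 = 7, the allowed l_f values are {0, 2}.
For l_f = 0: m_f ∈ {m_i−1, m_i, m_i+1} ∩ [−0, 0] = {0} → 1 state.
For l_f = 2: m_f ∈ {m_i−1, m_i, m_i+1} ∩ [−2, 2] = {-1, 0, 1} → 3 states.
Total: 4.

4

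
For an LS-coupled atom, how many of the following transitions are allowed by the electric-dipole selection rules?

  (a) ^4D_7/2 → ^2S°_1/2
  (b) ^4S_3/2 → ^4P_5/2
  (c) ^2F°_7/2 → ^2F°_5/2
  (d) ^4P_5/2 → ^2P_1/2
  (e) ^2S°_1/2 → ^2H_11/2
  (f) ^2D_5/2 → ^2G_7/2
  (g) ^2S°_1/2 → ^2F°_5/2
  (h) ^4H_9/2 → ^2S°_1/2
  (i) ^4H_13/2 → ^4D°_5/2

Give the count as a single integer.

0

(a) forbidden (ΔS, ΔL, ΔJ fail)
(b) forbidden (parity fails)
(c) forbidden (parity fails)
(d) forbidden (parity, ΔS, ΔJ fail)
(e) forbidden (ΔL, ΔJ fail)
(f) forbidden (parity, ΔL fail)
(g) forbidden (parity, ΔL, ΔJ fail)
(h) forbidden (ΔS, ΔL, ΔJ fail)
(i) forbidden (ΔL, ΔJ fail)
Total allowed: 0 of 9.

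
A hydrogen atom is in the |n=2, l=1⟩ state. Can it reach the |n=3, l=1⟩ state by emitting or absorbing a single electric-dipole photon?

Δl = 1 − 1 = +0; the E1 rule Δl = ±1 is fails.
The transition is electric-dipole forbidden.

forbidden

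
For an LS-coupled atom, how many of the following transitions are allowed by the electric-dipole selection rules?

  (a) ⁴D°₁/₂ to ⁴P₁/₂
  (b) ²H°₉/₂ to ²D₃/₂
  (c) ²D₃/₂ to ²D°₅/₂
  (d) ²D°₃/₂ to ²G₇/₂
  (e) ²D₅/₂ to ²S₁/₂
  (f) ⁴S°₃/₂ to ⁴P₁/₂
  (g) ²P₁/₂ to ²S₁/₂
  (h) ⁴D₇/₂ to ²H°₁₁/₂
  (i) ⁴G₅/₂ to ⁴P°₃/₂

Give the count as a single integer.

3

(a) allowed
(b) forbidden (ΔL, ΔJ fail)
(c) allowed
(d) forbidden (ΔL, ΔJ fail)
(e) forbidden (parity, ΔL, ΔJ fail)
(f) allowed
(g) forbidden (parity fails)
(h) forbidden (ΔS, ΔL, ΔJ fail)
(i) forbidden (ΔL fails)
Total allowed: 3 of 9.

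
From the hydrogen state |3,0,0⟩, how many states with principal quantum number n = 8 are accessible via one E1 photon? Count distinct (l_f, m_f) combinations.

E1 requires Δl = ±1, so l_f ∈ {-1, 1}; with 0 ≤ l_f ≤ n_f−1 = 7, the allowed l_f values are {1}.
For l_f = 1: m_f ∈ {m_i−1, m_i, m_i+1} ∩ [−1, 1] = {-1, 0, 1} → 3 states.
Total: 3.

3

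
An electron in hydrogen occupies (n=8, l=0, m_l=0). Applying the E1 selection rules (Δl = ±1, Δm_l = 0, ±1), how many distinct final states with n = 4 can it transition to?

E1 requires Δl = ±1, so l_f ∈ {-1, 1}; with 0 ≤ l_f ≤ n_f−1 = 3, the allowed l_f values are {1}.
For l_f = 1: m_f ∈ {m_i−1, m_i, m_i+1} ∩ [−1, 1] = {-1, 0, 1} → 3 states.
Total: 3.

3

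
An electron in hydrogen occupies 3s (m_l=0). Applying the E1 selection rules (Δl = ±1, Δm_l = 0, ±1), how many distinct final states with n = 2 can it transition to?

3

E1 requires Δl = ±1, so l_f ∈ {-1, 1}; with 0 ≤ l_f ≤ n_f−1 = 1, the allowed l_f values are {1}.
For l_f = 1: m_f ∈ {m_i−1, m_i, m_i+1} ∩ [−1, 1] = {-1, 0, 1} → 3 states.
Total: 3.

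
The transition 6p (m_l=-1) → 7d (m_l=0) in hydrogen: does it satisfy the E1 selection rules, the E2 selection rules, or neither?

E1

Δl = 2 − 1 = +1; l_i + l_f = 3.
Δm_l = +1.
E1 (Δl = ±1, |Δm_l| ≤ 1): satisfied.
E2 (Δl = 0,±2, l_i+l_f ≥ 2, |Δm_l| ≤ 2): not satisfied.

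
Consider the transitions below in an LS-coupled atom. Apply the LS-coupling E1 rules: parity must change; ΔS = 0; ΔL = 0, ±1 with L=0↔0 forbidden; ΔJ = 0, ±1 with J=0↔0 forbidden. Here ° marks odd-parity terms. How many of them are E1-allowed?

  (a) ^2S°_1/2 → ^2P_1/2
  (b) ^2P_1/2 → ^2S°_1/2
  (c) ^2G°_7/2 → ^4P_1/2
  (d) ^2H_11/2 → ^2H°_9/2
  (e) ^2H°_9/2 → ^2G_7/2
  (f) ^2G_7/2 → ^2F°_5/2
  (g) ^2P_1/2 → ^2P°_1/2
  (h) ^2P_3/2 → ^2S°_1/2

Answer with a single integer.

(a) allowed
(b) allowed
(c) forbidden (ΔS, ΔL, ΔJ fail)
(d) allowed
(e) allowed
(f) allowed
(g) allowed
(h) allowed
Total allowed: 7 of 8.

7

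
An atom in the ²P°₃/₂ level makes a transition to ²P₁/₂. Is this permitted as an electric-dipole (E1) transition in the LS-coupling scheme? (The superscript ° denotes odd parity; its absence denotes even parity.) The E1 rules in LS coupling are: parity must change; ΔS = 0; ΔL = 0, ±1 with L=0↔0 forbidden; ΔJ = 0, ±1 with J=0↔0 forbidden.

Reading off the term symbols: S 1/2→1/2, L 1→1, J 3/2→1/2, parity odd→even.
Parity must change: odd → even — ✓.
ΔS = 0: S: 1/2 → 1/2 — ✓.
ΔL = 0, ±1 (not L=0↔0): L: 1 → 1, ΔL = +0 — ✓.
ΔJ = 0, ±1 (not J=0↔0): J: 3/2 → 1/2, ΔJ = -1 — ✓.
All four E1 rules are satisfied.

allowed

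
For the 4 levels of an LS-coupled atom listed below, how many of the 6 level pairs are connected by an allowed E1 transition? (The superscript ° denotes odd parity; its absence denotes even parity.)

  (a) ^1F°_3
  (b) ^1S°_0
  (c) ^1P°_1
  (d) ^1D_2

(a)–(b): forbidden (parity, ΔL, ΔJ).
(a)–(c): forbidden (parity, ΔL, ΔJ).
(a)–(d): allowed.
(b)–(c): forbidden (parity).
(b)–(d): forbidden (ΔL, ΔJ).
(c)–(d): allowed.
Allowed pairs: 2 of 6.

2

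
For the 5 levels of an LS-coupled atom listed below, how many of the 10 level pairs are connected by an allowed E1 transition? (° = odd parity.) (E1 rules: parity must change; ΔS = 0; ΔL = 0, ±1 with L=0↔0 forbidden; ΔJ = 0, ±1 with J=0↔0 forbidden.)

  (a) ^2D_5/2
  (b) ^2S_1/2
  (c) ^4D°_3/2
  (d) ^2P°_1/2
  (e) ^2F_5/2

1

(a)–(b): forbidden (parity, ΔL, ΔJ).
(a)–(c): forbidden (ΔS).
(a)–(d): forbidden (ΔJ).
(a)–(e): forbidden (parity).
(b)–(c): forbidden (ΔS, ΔL).
(b)–(d): allowed.
(b)–(e): forbidden (parity, ΔL, ΔJ).
(c)–(d): forbidden (parity, ΔS).
(c)–(e): forbidden (ΔS).
(d)–(e): forbidden (ΔL, ΔJ).
Allowed pairs: 1 of 10.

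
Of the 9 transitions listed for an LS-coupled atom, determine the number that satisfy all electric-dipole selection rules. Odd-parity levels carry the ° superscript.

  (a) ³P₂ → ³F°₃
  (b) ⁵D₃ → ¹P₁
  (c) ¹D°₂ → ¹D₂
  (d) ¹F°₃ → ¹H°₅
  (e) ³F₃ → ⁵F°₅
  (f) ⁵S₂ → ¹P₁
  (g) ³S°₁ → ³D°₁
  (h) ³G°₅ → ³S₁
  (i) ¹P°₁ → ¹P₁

2

(a) forbidden (ΔL fails)
(b) forbidden (parity, ΔS, ΔJ fail)
(c) allowed
(d) forbidden (parity, ΔL, ΔJ fail)
(e) forbidden (ΔS, ΔJ fail)
(f) forbidden (parity, ΔS fail)
(g) forbidden (parity, ΔL fail)
(h) forbidden (ΔL, ΔJ fail)
(i) allowed
Total allowed: 2 of 9.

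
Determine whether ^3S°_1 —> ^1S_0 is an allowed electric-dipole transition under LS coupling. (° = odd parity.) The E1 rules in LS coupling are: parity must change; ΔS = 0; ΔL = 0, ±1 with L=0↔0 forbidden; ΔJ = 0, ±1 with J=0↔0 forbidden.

Initial level: S=1, L=0, J=1, parity odd. Final level: S=0, L=0, J=0, parity even.
Parity must change: odd → even — ✓.
ΔS = 0: S: 1 → 0 — ✗.
ΔL = 0, ±1 (not L=0↔0): L: 0 → 0, ΔL = +0 — ✗.
ΔJ = 0, ±1 (not J=0↔0): J: 1 → 0, ΔJ = -1 — ✓.
Rule(s) violated: ΔS, ΔL.

forbidden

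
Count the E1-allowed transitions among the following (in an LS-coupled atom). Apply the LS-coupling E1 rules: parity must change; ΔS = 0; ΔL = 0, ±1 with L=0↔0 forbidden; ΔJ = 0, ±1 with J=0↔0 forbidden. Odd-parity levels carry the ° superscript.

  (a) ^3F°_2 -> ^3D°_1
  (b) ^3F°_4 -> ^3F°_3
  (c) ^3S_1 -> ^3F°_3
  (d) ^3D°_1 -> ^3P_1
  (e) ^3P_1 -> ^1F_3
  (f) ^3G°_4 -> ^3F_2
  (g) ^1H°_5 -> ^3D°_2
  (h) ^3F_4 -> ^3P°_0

1

(a) forbidden (parity fails)
(b) forbidden (parity fails)
(c) forbidden (ΔL, ΔJ fail)
(d) allowed
(e) forbidden (parity, ΔS, ΔL, ΔJ fail)
(f) forbidden (ΔJ fails)
(g) forbidden (parity, ΔS, ΔL, ΔJ fail)
(h) forbidden (ΔL, ΔJ fail)
Total allowed: 1 of 8.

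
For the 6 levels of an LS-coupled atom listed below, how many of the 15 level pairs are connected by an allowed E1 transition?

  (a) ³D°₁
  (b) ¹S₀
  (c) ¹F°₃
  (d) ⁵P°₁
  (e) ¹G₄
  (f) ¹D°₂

(a)–(b): forbidden (ΔS, ΔL).
(a)–(c): forbidden (parity, ΔS, ΔJ).
(a)–(d): forbidden (parity, ΔS).
(a)–(e): forbidden (ΔS, ΔL, ΔJ).
(a)–(f): forbidden (parity, ΔS).
(b)–(c): forbidden (ΔL, ΔJ).
(b)–(d): forbidden (ΔS).
(b)–(e): forbidden (parity, ΔL, ΔJ).
(b)–(f): forbidden (ΔL, ΔJ).
(c)–(d): forbidden (parity, ΔS, ΔL, ΔJ).
(c)–(e): allowed.
(c)–(f): forbidden (parity).
(d)–(e): forbidden (ΔS, ΔL, ΔJ).
(d)–(f): forbidden (parity, ΔS).
(e)–(f): forbidden (ΔL, ΔJ).
Allowed pairs: 1 of 15.

1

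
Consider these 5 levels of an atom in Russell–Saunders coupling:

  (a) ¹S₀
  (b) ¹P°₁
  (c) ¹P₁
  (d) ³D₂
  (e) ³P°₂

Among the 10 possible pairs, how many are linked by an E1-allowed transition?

(a)–(b): allowed.
(a)–(c): forbidden (parity).
(a)–(d): forbidden (parity, ΔS, ΔL, ΔJ).
(a)–(e): forbidden (ΔS, ΔJ).
(b)–(c): allowed.
(b)–(d): forbidden (ΔS).
(b)–(e): forbidden (parity, ΔS).
(c)–(d): forbidden (parity, ΔS).
(c)–(e): forbidden (ΔS).
(d)–(e): allowed.
Allowed pairs: 3 of 10.

3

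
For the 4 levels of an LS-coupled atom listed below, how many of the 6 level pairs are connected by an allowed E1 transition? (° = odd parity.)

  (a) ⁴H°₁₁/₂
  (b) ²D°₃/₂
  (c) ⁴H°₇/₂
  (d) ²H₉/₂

0

(a)–(b): forbidden (parity, ΔS, ΔL, ΔJ).
(a)–(c): forbidden (parity, ΔJ).
(a)–(d): forbidden (ΔS).
(b)–(c): forbidden (parity, ΔS, ΔL, ΔJ).
(b)–(d): forbidden (ΔL, ΔJ).
(c)–(d): forbidden (ΔS).
Allowed pairs: 0 of 6.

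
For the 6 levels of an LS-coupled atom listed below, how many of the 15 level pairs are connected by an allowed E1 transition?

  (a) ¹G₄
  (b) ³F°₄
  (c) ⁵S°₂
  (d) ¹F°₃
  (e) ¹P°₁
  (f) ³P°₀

1

(a)–(b): forbidden (ΔS).
(a)–(c): forbidden (ΔS, ΔL, ΔJ).
(a)–(d): allowed.
(a)–(e): forbidden (ΔL, ΔJ).
(a)–(f): forbidden (ΔS, ΔL, ΔJ).
(b)–(c): forbidden (parity, ΔS, ΔL, ΔJ).
(b)–(d): forbidden (parity, ΔS).
(b)–(e): forbidden (parity, ΔS, ΔL, ΔJ).
(b)–(f): forbidden (parity, ΔL, ΔJ).
(c)–(d): forbidden (parity, ΔS, ΔL).
(c)–(e): forbidden (parity, ΔS).
(c)–(f): forbidden (parity, ΔS, ΔJ).
(d)–(e): forbidden (parity, ΔL, ΔJ).
(d)–(f): forbidden (parity, ΔS, ΔL, ΔJ).
(e)–(f): forbidden (parity, ΔS).
Allowed pairs: 1 of 15.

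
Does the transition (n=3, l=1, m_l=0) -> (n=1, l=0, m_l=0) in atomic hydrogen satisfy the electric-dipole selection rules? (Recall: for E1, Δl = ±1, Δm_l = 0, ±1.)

Initial l = 1, final l = 0, so Δl = -1. E1 requires Δl = ±1: ✓.
Δm_l = 0 − (0) = +0. E1 requires Δm_l = 0, ±1: ✓.
All E1 selection rules are satisfied.

allowed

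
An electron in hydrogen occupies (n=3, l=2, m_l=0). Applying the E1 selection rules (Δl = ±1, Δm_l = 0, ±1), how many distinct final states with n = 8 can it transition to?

6

E1 requires Δl = ±1, so l_f ∈ {1, 3}; with 0 ≤ l_f ≤ n_f−1 = 7, the allowed l_f values are {1, 3}.
For l_f = 1: m_f ∈ {m_i−1, m_i, m_i+1} ∩ [−1, 1] = {-1, 0, 1} → 3 states.
For l_f = 3: m_f ∈ {m_i−1, m_i, m_i+1} ∩ [−3, 3] = {-1, 0, 1} → 3 states.
Total: 6.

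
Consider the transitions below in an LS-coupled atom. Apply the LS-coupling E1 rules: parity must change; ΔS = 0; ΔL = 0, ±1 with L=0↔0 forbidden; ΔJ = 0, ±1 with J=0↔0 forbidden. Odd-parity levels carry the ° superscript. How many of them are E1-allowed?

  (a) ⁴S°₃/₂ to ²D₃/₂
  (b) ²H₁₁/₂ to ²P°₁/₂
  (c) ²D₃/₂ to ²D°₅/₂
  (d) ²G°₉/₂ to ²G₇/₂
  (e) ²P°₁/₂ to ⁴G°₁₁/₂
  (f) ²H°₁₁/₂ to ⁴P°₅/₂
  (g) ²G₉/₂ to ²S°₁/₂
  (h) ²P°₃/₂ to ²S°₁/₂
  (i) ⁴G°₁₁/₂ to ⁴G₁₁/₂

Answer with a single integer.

(a) forbidden (ΔS, ΔL fail)
(b) forbidden (ΔL, ΔJ fail)
(c) allowed
(d) allowed
(e) forbidden (parity, ΔS, ΔL, ΔJ fail)
(f) forbidden (parity, ΔS, ΔL, ΔJ fail)
(g) forbidden (ΔL, ΔJ fail)
(h) forbidden (parity fails)
(i) allowed
Total allowed: 3 of 9.

3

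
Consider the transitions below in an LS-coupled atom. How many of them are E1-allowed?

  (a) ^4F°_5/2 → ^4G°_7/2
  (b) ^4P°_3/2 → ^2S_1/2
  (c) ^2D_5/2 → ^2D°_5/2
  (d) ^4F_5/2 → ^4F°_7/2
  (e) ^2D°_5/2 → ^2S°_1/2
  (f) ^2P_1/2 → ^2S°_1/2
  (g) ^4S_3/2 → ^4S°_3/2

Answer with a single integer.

3

(a) forbidden (parity fails)
(b) forbidden (ΔS fails)
(c) allowed
(d) allowed
(e) forbidden (parity, ΔL, ΔJ fail)
(f) allowed
(g) forbidden (ΔL fails)
Total allowed: 3 of 7.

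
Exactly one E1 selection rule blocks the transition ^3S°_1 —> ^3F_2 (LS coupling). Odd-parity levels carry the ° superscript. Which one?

the ΔL = 0, ±1 rule

ΔJ = 0, ±1 (not J=0↔0): J: 1 → 2, ΔJ = +1 — passes.
ΔL = 0, ±1 (not L=0↔0): L: 0 → 3, ΔL = +3 — fails.
Parity must change: odd → even — passes.
ΔS = 0: S: 1 → 1 — passes.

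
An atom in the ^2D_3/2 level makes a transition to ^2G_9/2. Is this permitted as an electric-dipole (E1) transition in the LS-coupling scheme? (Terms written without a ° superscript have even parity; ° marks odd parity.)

Initial level: S=1/2, L=2, J=3/2, parity even. Final level: S=1/2, L=4, J=9/2, parity even.
ΔS = 0: S: 1/2 → 1/2 — ✓.
Parity must change: even → even — ✗.
ΔL = 0, ±1 (not L=0↔0): L: 2 → 4, ΔL = +2 — ✗.
ΔJ = 0, ±1 (not J=0↔0): J: 3/2 → 9/2, ΔJ = +3 — ✗.
Rule(s) violated: parity, ΔL, ΔJ.

forbidden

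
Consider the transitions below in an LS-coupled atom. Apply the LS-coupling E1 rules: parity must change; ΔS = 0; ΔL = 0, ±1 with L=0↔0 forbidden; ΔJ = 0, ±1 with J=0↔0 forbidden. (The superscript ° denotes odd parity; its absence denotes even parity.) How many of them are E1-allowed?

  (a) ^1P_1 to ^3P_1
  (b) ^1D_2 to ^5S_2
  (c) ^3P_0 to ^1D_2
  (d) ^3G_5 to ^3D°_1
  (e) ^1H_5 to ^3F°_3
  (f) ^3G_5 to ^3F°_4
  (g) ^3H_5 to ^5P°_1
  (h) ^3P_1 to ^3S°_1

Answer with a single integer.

2

(a) forbidden (parity, ΔS fail)
(b) forbidden (parity, ΔS, ΔL fail)
(c) forbidden (parity, ΔS, ΔJ fail)
(d) forbidden (ΔL, ΔJ fail)
(e) forbidden (ΔS, ΔL, ΔJ fail)
(f) allowed
(g) forbidden (ΔS, ΔL, ΔJ fail)
(h) allowed
Total allowed: 2 of 8.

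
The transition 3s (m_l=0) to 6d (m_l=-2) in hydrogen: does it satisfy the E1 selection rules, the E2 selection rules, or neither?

Δl = 2 − 0 = +2; l_i + l_f = 2.
Δm_l = -2.
E1 (Δl = ±1, |Δm_l| ≤ 1): not satisfied.
E2 (Δl = 0,±2, l_i+l_f ≥ 2, |Δm_l| ≤ 2): satisfied.

E2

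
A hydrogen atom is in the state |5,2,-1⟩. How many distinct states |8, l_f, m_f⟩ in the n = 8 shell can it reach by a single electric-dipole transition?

E1 requires Δl = ±1, so l_f ∈ {1, 3}; with 0 ≤ l_f ≤ n_f−1 = 7, the allowed l_f values are {1, 3}.
For l_f = 1: m_f ∈ {m_i−1, m_i, m_i+1} ∩ [−1, 1] = {-1, 0} → 2 states.
For l_f = 3: m_f ∈ {m_i−1, m_i, m_i+1} ∩ [−3, 3] = {-2, -1, 0} → 3 states.
Total: 5.

5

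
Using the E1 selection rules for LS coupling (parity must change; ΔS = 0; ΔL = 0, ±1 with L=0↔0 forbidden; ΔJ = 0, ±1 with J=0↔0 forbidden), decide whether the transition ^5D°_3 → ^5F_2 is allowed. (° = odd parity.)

allowed

Reading off the term symbols: S 2→2, L 2→3, J 3→2, parity odd→even.
Parity must change: odd → even — ✓.
ΔS = 0: S: 2 → 2 — ✓.
ΔL = 0, ±1 (not L=0↔0): L: 2 → 3, ΔL = +1 — ✓.
ΔJ = 0, ±1 (not J=0↔0): J: 3 → 2, ΔJ = -1 — ✓.
All four E1 rules are satisfied.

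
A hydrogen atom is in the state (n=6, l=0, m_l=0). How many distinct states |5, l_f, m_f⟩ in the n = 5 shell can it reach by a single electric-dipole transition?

E1 requires Δl = ±1, so l_f ∈ {-1, 1}; with 0 ≤ l_f ≤ n_f−1 = 4, the allowed l_f values are {1}.
For l_f = 1: m_f ∈ {m_i−1, m_i, m_i+1} ∩ [−1, 1] = {-1, 0, 1} → 3 states.
Total: 3.

3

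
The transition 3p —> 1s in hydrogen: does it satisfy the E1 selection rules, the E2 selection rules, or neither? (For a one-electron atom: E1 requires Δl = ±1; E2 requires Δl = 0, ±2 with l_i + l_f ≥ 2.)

Δl = 0 − 1 = -1; l_i + l_f = 1.
E1 (Δl = ±1): satisfied.
E2 (Δl = 0,±2, l_i+l_f ≥ 2): not satisfied.

E1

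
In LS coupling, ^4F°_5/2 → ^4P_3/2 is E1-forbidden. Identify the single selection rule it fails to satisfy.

the ΔL = 0, ±1 rule

Reading off the term symbols: S 3/2→3/2, L 3→1, J 5/2→3/2, parity odd→even.
Parity must change: odd → even — ✓.
ΔS = 0: S: 3/2 → 3/2 — ✓.
ΔL = 0, ±1 (not L=0↔0): L: 3 → 1, ΔL = -2 — ✗.
ΔJ = 0, ±1 (not J=0↔0): J: 5/2 → 3/2, ΔJ = -1 — ✓.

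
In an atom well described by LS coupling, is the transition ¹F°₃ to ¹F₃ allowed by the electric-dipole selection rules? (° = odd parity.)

allowed

Reading off the term symbols: S 0→0, L 3→3, J 3→3, parity odd→even.
Parity must change: odd → even — satisfied.
ΔS = 0: S: 0 → 0 — satisfied.
ΔL = 0, ±1 (not L=0↔0): L: 3 → 3, ΔL = +0 — satisfied.
ΔJ = 0, ±1 (not J=0↔0): J: 3 → 3, ΔJ = +0 — satisfied.
All four E1 rules are satisfied.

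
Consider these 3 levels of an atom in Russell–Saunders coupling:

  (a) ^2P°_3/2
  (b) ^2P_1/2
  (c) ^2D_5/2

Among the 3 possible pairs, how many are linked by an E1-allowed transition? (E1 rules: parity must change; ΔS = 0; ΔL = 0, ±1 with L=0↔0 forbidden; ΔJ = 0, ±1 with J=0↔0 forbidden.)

(a)–(b): allowed.
(a)–(c): allowed.
(b)–(c): forbidden (parity, ΔJ).
Allowed pairs: 2 of 3.

2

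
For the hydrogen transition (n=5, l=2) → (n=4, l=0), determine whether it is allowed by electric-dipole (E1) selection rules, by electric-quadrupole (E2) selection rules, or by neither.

Δl = 0 − 2 = -2; l_i + l_f = 2.
E1 (Δl = ±1): not satisfied.
E2 (Δl = 0,±2, l_i+l_f ≥ 2): satisfied.

E2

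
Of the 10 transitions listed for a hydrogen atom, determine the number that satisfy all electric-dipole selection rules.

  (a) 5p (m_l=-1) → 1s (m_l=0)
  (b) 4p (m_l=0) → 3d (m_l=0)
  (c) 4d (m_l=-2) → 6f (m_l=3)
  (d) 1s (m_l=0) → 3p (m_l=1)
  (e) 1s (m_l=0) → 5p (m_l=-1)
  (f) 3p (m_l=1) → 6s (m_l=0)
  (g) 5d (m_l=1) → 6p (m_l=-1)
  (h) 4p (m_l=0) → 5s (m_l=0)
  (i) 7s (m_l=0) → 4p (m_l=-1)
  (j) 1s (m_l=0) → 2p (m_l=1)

(a) allowed
(b) allowed
(c) forbidden — Δm_l = +5 (E1 requires Δm_l = 0, ±1)
(d) allowed
(e) allowed
(f) allowed
(g) forbidden — Δm_l = -2 (E1 requires Δm_l = 0, ±1)
(h) allowed
(i) allowed
(j) allowed
Total allowed: 8 of 10.

8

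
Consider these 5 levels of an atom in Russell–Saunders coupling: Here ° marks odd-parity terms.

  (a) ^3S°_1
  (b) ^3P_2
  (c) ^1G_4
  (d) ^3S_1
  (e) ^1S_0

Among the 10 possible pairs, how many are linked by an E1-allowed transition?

(a)–(b): allowed.
(a)–(c): forbidden (ΔS, ΔL, ΔJ).
(a)–(d): forbidden (ΔL).
(a)–(e): forbidden (ΔS, ΔL).
(b)–(c): forbidden (parity, ΔS, ΔL, ΔJ).
(b)–(d): forbidden (parity).
(b)–(e): forbidden (parity, ΔS, ΔJ).
(c)–(d): forbidden (parity, ΔS, ΔL, ΔJ).
(c)–(e): forbidden (parity, ΔL, ΔJ).
(d)–(e): forbidden (parity, ΔS, ΔL).
Allowed pairs: 1 of 10.

1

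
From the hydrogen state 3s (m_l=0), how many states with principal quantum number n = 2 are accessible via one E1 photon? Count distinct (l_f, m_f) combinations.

E1 requires Δl = ±1, so l_f ∈ {-1, 1}; with 0 ≤ l_f ≤ n_f−1 = 1, the allowed l_f values are {1}.
For l_f = 1: m_f ∈ {m_i−1, m_i, m_i+1} ∩ [−1, 1] = {-1, 0, 1} → 3 states.
Total: 3.

3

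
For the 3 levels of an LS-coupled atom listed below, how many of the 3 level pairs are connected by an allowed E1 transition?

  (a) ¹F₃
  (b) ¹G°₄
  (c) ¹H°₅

(a)–(b): allowed.
(a)–(c): forbidden (ΔL, ΔJ).
(b)–(c): forbidden (parity).
Allowed pairs: 1 of 3.

1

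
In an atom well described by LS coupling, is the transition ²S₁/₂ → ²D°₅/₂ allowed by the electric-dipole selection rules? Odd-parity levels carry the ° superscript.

forbidden

Reading off the term symbols: S 1/2→1/2, L 0→2, J 1/2→5/2, parity even→odd.
ΔL = 0, ±1 (not L=0↔0): L: 0 → 2, ΔL = +2 — violated.
ΔS = 0: S: 1/2 → 1/2 — satisfied.
Parity must change: even → odd — satisfied.
ΔJ = 0, ±1 (not J=0↔0): J: 1/2 → 5/2, ΔJ = +2 — violated.
Rule(s) violated: ΔL, ΔJ.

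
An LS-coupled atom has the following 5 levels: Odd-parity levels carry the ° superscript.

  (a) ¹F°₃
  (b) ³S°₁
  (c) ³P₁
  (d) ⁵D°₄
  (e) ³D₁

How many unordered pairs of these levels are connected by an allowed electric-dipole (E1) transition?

1

(a)–(b): forbidden (parity, ΔS, ΔL, ΔJ).
(a)–(c): forbidden (ΔS, ΔL, ΔJ).
(a)–(d): forbidden (parity, ΔS).
(a)–(e): forbidden (ΔS, ΔJ).
(b)–(c): allowed.
(b)–(d): forbidden (parity, ΔS, ΔL, ΔJ).
(b)–(e): forbidden (ΔL).
(c)–(d): forbidden (ΔS, ΔJ).
(c)–(e): forbidden (parity).
(d)–(e): forbidden (ΔS, ΔJ).
Allowed pairs: 1 of 10.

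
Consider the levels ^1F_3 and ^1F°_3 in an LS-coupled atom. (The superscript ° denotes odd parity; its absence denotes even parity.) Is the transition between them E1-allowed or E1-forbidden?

allowed

Parity must change: even → odd — ✓.
ΔS = 0: S: 0 → 0 — ✓.
ΔL = 0, ±1 (not L=0↔0): L: 3 → 3, ΔL = +0 — ✓.
ΔJ = 0, ±1 (not J=0↔0): J: 3 → 3, ΔJ = +0 — ✓.
All four E1 rules are satisfied.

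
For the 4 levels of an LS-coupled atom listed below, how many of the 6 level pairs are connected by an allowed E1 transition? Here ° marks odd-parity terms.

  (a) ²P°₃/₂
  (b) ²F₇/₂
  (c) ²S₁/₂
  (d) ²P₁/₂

(a)–(b): forbidden (ΔL, ΔJ).
(a)–(c): allowed.
(a)–(d): allowed.
(b)–(c): forbidden (parity, ΔL, ΔJ).
(b)–(d): forbidden (parity, ΔL, ΔJ).
(c)–(d): forbidden (parity).
Allowed pairs: 2 of 6.

2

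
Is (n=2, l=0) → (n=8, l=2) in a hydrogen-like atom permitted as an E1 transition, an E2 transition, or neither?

Δl = 2 − 0 = +2; l_i + l_f = 2.
E1 (Δl = ±1): not satisfied.
E2 (Δl = 0,±2, l_i+l_f ≥ 2): satisfied.

E2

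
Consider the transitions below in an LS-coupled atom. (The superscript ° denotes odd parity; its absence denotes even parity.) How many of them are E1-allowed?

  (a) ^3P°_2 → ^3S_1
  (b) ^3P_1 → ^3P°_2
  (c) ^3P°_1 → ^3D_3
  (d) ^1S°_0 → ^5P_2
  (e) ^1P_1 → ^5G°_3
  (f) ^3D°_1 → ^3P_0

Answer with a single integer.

(a) allowed
(b) allowed
(c) forbidden (ΔJ fails)
(d) forbidden (ΔS, ΔJ fail)
(e) forbidden (ΔS, ΔL, ΔJ fail)
(f) allowed
Total allowed: 3 of 6.

3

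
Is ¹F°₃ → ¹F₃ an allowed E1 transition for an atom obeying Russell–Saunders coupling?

Initial level: S=0, L=3, J=3, parity odd. Final level: S=0, L=3, J=3, parity even.
ΔL = 0, ±1 (not L=0↔0): L: 3 → 3, ΔL = +0 — passes.
ΔS = 0: S: 0 → 0 — passes.
ΔJ = 0, ±1 (not J=0↔0): J: 3 → 3, ΔJ = +0 — passes.
Parity must change: odd → even — passes.
All four E1 rules are satisfied.

allowed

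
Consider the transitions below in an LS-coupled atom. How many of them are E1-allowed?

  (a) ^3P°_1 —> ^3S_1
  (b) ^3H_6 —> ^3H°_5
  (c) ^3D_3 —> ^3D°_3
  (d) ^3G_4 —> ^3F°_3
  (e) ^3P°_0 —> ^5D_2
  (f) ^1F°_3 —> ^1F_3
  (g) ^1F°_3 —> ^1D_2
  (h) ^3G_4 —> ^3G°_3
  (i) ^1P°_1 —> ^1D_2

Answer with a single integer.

(a) allowed
(b) allowed
(c) allowed
(d) allowed
(e) forbidden (ΔS, ΔJ fail)
(f) allowed
(g) allowed
(h) allowed
(i) allowed
Total allowed: 8 of 9.

8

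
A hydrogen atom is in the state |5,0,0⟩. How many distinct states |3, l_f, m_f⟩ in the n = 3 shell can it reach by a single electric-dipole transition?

E1 requires Δl = ±1, so l_f ∈ {-1, 1}; with 0 ≤ l_f ≤ n_f−1 = 2, the allowed l_f values are {1}.
For l_f = 1: m_f ∈ {m_i−1, m_i, m_i+1} ∩ [−1, 1] = {-1, 0, 1} → 3 states.
Total: 3.

3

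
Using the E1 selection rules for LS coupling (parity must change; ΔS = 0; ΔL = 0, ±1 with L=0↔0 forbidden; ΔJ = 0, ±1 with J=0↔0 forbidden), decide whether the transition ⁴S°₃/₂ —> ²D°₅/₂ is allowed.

forbidden

Parity must change: odd → odd — violated.
ΔS = 0: S: 3/2 → 1/2 — violated.
ΔL = 0, ±1 (not L=0↔0): L: 0 → 2, ΔL = +2 — violated.
ΔJ = 0, ±1 (not J=0↔0): J: 3/2 → 5/2, ΔJ = +1 — satisfied.
Rule(s) violated: parity, ΔS, ΔL.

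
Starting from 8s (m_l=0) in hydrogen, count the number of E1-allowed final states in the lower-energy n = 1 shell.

0

E1 requires l_f ∈ {-1, 1}, but neither lies in [0, 0], so no final state is reachable.
Total: 0.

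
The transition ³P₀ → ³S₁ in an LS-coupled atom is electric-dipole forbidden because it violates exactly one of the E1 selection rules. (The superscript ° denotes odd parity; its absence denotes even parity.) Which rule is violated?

parity

Parity must change: even → even — fails.
ΔS = 0: S: 1 → 1 — ok.
ΔL = 0, ±1 (not L=0↔0): L: 1 → 0, ΔL = -1 — ok.
ΔJ = 0, ±1 (not J=0↔0): J: 0 → 1, ΔJ = +1 — ok.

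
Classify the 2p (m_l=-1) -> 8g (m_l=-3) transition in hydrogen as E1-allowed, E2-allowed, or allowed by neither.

Δl = 4 − 1 = +3; l_i + l_f = 5.
Δm_l = -2.
E1 (Δl = ±1, |Δm_l| ≤ 1): not satisfied.
E2 (Δl = 0,±2, l_i+l_f ≥ 2, |Δm_l| ≤ 2): not satisfied.

neither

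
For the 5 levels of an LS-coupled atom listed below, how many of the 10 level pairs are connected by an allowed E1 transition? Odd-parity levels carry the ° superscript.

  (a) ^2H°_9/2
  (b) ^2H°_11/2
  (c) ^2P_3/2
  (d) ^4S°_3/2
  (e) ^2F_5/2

0

(a)–(b): forbidden (parity).
(a)–(c): forbidden (ΔL, ΔJ).
(a)–(d): forbidden (parity, ΔS, ΔL, ΔJ).
(a)–(e): forbidden (ΔL, ΔJ).
(b)–(c): forbidden (ΔL, ΔJ).
(b)–(d): forbidden (parity, ΔS, ΔL, ΔJ).
(b)–(e): forbidden (ΔL, ΔJ).
(c)–(d): forbidden (ΔS).
(c)–(e): forbidden (parity, ΔL).
(d)–(e): forbidden (ΔS, ΔL).
Allowed pairs: 0 of 10.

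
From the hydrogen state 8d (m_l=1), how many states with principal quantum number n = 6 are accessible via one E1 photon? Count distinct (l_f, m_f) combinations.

E1 requires Δl = ±1, so l_f ∈ {1, 3}; with 0 ≤ l_f ≤ n_f−1 = 5, the allowed l_f values are {1, 3}.
For l_f = 1: m_f ∈ {m_i−1, m_i, m_i+1} ∩ [−1, 1] = {0, 1} → 2 states.
For l_f = 3: m_f ∈ {m_i−1, m_i, m_i+1} ∩ [−3, 3] = {0, 1, 2} → 3 states.
Total: 5.

5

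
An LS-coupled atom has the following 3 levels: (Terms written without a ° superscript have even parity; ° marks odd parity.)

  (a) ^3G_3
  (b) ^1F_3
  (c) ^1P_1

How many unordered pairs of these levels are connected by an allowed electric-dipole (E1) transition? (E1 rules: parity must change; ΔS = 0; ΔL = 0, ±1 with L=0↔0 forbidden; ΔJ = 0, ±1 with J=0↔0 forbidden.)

0

(a)–(b): forbidden (parity, ΔS).
(a)–(c): forbidden (parity, ΔS, ΔL, ΔJ).
(b)–(c): forbidden (parity, ΔL, ΔJ).
Allowed pairs: 0 of 3.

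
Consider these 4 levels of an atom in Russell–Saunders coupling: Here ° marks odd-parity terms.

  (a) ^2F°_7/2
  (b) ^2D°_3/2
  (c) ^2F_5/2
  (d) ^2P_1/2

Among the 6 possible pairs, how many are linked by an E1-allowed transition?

(a)–(b): forbidden (parity, ΔJ).
(a)–(c): allowed.
(a)–(d): forbidden (ΔL, ΔJ).
(b)–(c): allowed.
(b)–(d): allowed.
(c)–(d): forbidden (parity, ΔL, ΔJ).
Allowed pairs: 3 of 6.

3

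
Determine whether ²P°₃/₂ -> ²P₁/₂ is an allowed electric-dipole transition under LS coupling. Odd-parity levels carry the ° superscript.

ΔS = 0: S: 1/2 → 1/2 — satisfied.
ΔL = 0, ±1 (not L=0↔0): L: 1 → 1, ΔL = +0 — satisfied.
Parity must change: odd → even — satisfied.
ΔJ = 0, ±1 (not J=0↔0): J: 3/2 → 1/2, ΔJ = -1 — satisfied.
All four E1 rules are satisfied.

allowed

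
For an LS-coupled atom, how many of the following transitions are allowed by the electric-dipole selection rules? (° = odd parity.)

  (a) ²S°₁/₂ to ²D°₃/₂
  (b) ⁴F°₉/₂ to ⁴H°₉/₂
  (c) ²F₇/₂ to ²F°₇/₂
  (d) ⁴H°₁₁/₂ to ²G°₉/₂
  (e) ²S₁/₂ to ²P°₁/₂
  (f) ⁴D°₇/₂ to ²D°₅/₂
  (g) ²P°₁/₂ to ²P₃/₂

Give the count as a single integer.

(a) forbidden (parity, ΔL fail)
(b) forbidden (parity, ΔL fail)
(c) allowed
(d) forbidden (parity, ΔS fail)
(e) allowed
(f) forbidden (parity, ΔS fail)
(g) allowed
Total allowed: 3 of 7.

3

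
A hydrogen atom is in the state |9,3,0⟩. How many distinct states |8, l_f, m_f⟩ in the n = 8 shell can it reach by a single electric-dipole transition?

6

E1 requires Δl = ±1, so l_f ∈ {2, 4}; with 0 ≤ l_f ≤ n_f−1 = 7, the allowed l_f values are {2, 4}.
For l_f = 2: m_f ∈ {m_i−1, m_i, m_i+1} ∩ [−2, 2] = {-1, 0, 1} → 3 states.
For l_f = 4: m_f ∈ {m_i−1, m_i, m_i+1} ∩ [−4, 4] = {-1, 0, 1} → 3 states.
Total: 6.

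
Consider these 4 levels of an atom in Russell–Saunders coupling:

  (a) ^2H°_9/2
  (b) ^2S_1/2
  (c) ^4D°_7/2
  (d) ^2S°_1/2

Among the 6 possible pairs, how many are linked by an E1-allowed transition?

(a)–(b): forbidden (ΔL, ΔJ).
(a)–(c): forbidden (parity, ΔS, ΔL).
(a)–(d): forbidden (parity, ΔL, ΔJ).
(b)–(c): forbidden (ΔS, ΔL, ΔJ).
(b)–(d): forbidden (ΔL).
(c)–(d): forbidden (parity, ΔS, ΔL, ΔJ).
Allowed pairs: 0 of 6.

0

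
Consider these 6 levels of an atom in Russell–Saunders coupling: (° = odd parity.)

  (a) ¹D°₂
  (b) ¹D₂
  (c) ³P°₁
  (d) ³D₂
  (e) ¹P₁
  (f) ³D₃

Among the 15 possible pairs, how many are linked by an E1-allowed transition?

3

(a)–(b): allowed.
(a)–(c): forbidden (parity, ΔS).
(a)–(d): forbidden (ΔS).
(a)–(e): allowed.
(a)–(f): forbidden (ΔS).
(b)–(c): forbidden (ΔS).
(b)–(d): forbidden (parity, ΔS).
(b)–(e): forbidden (parity).
(b)–(f): forbidden (parity, ΔS).
(c)–(d): allowed.
(c)–(e): forbidden (ΔS).
(c)–(f): forbidden (ΔJ).
(d)–(e): forbidden (parity, ΔS).
(d)–(f): forbidden (parity).
(e)–(f): forbidden (parity, ΔS, ΔJ).
Allowed pairs: 3 of 15.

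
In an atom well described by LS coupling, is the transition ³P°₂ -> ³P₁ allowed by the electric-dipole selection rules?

allowed

ΔS = 0: S: 1 → 1 — passes.
ΔJ = 0, ±1 (not J=0↔0): J: 2 → 1, ΔJ = -1 — passes.
Parity must change: odd → even — passes.
ΔL = 0, ±1 (not L=0↔0): L: 1 → 1, ΔL = +0 — passes.
All four E1 rules are satisfied.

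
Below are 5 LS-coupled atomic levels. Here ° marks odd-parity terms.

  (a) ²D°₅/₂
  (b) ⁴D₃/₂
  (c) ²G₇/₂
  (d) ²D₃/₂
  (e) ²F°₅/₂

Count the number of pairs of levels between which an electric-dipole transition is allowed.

3

(a)–(b): forbidden (ΔS).
(a)–(c): forbidden (ΔL).
(a)–(d): allowed.
(a)–(e): forbidden (parity).
(b)–(c): forbidden (parity, ΔS, ΔL, ΔJ).
(b)–(d): forbidden (parity, ΔS).
(b)–(e): forbidden (ΔS).
(c)–(d): forbidden (parity, ΔL, ΔJ).
(c)–(e): allowed.
(d)–(e): allowed.
Allowed pairs: 3 of 10.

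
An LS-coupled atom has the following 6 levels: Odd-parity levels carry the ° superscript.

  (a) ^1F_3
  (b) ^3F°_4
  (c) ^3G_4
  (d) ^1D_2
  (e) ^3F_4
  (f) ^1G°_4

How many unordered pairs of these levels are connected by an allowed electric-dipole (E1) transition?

3

(a)–(b): forbidden (ΔS).
(a)–(c): forbidden (parity, ΔS).
(a)–(d): forbidden (parity).
(a)–(e): forbidden (parity, ΔS).
(a)–(f): allowed.
(b)–(c): allowed.
(b)–(d): forbidden (ΔS, ΔJ).
(b)–(e): allowed.
(b)–(f): forbidden (parity, ΔS).
(c)–(d): forbidden (parity, ΔS, ΔL, ΔJ).
(c)–(e): forbidden (parity).
(c)–(f): forbidden (ΔS).
(d)–(e): forbidden (parity, ΔS, ΔJ).
(d)–(f): forbidden (ΔL, ΔJ).
(e)–(f): forbidden (ΔS).
Allowed pairs: 3 of 15.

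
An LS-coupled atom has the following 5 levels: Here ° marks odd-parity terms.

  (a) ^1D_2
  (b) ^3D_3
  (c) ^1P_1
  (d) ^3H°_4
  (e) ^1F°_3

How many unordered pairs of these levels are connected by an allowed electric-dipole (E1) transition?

(a)–(b): forbidden (parity, ΔS).
(a)–(c): forbidden (parity).
(a)–(d): forbidden (ΔS, ΔL, ΔJ).
(a)–(e): allowed.
(b)–(c): forbidden (parity, ΔS, ΔJ).
(b)–(d): forbidden (ΔL).
(b)–(e): forbidden (ΔS).
(c)–(d): forbidden (ΔS, ΔL, ΔJ).
(c)–(e): forbidden (ΔL, ΔJ).
(d)–(e): forbidden (parity, ΔS, ΔL).
Allowed pairs: 1 of 10.

1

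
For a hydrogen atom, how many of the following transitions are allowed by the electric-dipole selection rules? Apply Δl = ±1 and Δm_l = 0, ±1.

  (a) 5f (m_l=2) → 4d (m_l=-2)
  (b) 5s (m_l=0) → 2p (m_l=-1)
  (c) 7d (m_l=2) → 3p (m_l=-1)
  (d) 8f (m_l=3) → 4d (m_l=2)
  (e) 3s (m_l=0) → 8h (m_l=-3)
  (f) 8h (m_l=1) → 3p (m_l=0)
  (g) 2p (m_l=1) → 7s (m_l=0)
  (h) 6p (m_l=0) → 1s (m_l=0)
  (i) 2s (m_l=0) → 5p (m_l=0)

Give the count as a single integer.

(a) forbidden — Δm_l = -4 (E1 requires Δm_l = 0, ±1)
(b) allowed
(c) forbidden — Δm_l = -3 (E1 requires Δm_l = 0, ±1)
(d) allowed
(e) forbidden — Δl = +5 (E1 requires Δl = ±1); Δm_l = -3 (E1 requires Δm_l = 0, ±1)
(f) forbidden — Δl = -4 (E1 requires Δl = ±1)
(g) allowed
(h) allowed
(i) allowed
Total allowed: 5 of 9.

5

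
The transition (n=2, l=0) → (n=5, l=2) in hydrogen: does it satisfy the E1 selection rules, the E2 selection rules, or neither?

E2

Δl = 2 − 0 = +2; l_i + l_f = 2.
E1 (Δl = ±1): not satisfied.
E2 (Δl = 0,±2, l_i+l_f ≥ 2): satisfied.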